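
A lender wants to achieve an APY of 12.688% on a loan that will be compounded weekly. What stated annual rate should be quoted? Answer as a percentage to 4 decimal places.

11.9590%

(1 + r/52)^52 − 1 = 0.12688, so 1 + r/52 = 1.12688^(1/52).
r/52 = 0.002300, so r = 0.119590 = 11.9590%.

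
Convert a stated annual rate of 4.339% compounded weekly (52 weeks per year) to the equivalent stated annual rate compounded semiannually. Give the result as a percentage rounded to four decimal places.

4.3846%

EAR = (1 + 0.04339/52)^52 − 1 = 0.044326.
Solve (1 + r/2)^2 = 1.044326: r/2 = 1.044326^(1/2) − 1 = 0.021923, so r = 0.043846 = 4.3846%.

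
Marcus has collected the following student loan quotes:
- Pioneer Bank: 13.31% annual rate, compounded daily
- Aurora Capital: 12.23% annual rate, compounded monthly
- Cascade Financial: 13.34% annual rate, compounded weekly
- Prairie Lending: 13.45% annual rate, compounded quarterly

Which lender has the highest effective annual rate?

Cascade Financial

Pioneer Bank: (1 + 0.1331/365)^365 − 1 = 14.234%
Aurora Capital: (1 + 0.1223/12)^12 − 1 = 12.939%
Cascade Financial: (1 + 0.1334/52)^52 − 1 = 14.251%
Prairie Lending: (1 + 0.1345/4)^4 − 1 = 14.144%
The highest effective annual rate is Cascade Financial at 14.251%.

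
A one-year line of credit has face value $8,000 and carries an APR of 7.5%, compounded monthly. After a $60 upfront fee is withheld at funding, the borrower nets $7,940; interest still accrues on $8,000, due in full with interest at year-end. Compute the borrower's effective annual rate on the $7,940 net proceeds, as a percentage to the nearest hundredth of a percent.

8.58%

Amount owed after one year: 8,000 × (1 + 0.075/12)^12 = 8,000 × 1.077633 = $8,621.06.
Effective rate on net proceeds: 8,621.06 / 7,940 − 1 = 0.085776 = 8.58%.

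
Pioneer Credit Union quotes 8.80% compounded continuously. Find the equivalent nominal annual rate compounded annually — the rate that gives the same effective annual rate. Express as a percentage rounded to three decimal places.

9.199%

EAR under continuous compounding: e^0.0880 − 1 = 0.091988.
Compounded annually, the equivalent nominal rate is the EAR itself: 9.199%.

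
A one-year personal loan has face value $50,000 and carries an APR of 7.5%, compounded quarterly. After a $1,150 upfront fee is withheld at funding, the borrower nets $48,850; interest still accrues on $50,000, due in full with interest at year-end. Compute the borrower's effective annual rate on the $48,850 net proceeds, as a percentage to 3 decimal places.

Amount owed after one year: 50,000 × (1 + 0.075/4)^4 = 50,000 × 1.077136 = $53,856.79.
Effective rate on net proceeds: 53,856.79 / 48,850 − 1 = 0.102493 = 10.249%.

10.249%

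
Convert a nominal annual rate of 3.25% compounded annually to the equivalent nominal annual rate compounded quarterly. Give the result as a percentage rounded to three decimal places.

3.211%

Compounded annually, EAR = nominal = 0.032500.
Solve (1 + r/4)^4 = 1.032500: r/4 = 1.032500^(1/4) − 1 = 0.008028, so r = 0.032111 = 3.211%.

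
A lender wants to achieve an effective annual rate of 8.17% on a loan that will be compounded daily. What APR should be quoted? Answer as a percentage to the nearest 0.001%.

7.854%

(1 + r/365)^365 − 1 = 0.0817, so 1 + r/365 = 1.0817^(1/365).
r/365 = 0.000215, so r = 0.078542 = 7.854%.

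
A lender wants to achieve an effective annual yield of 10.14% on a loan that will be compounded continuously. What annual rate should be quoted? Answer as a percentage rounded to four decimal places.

Continuous: nominal r satisfies e^r − 1 = 0.1014.
r = ln(1 + 0.1014) = ln(1.1014) = 0.096582 = 9.6582%.

9.6582%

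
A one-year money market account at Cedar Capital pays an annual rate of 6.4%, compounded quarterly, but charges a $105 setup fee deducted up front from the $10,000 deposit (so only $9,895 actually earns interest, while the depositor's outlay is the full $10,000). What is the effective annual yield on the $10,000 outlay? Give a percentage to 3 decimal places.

Value after one year: 9,895 × (1 + 0.064/4)^4 = 9,895 × 1.065552 = $10,543.64.
Effective yield on the $10,000 outlay: 10,543.64 / 10,000 − 1 = 0.054364 = 5.436%.

5.436%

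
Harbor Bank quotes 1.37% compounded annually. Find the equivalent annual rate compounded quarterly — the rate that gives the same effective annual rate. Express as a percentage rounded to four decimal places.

Compounded annually, EAR = nominal = 0.013700.
Solve (1 + r/4)^4 = 1.013700: r/4 = 1.013700^(1/4) − 1 = 0.003408, so r = 0.013630 = 1.3630%.

1.3630%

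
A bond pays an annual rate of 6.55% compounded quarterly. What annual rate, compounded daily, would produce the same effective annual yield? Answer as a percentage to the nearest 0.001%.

6.498%

EAR = (1 + 0.0655/4)^4 − 1 = 0.067126.
Solve (1 + r/365)^365 = 1.067126: r/365 = 1.067126^(1/365) − 1 = 0.000178, so r = 0.064975 = 6.498%.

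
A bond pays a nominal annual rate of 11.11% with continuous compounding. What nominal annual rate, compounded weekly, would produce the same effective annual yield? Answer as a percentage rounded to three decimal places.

11.122%

EAR under continuous compounding: e^0.1111 − 1 = 0.117507.
Solve (1 + r/52)^52 = 1.117507: r/52 = 1.117507^(1/52) − 1 = 0.002139, so r = 0.111219 = 11.122%.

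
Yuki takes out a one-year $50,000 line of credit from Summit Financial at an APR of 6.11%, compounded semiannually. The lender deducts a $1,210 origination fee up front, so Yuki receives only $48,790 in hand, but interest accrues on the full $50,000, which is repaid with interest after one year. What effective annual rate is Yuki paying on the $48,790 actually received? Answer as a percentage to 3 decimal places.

Amount owed after one year: 50,000 × (1 + 0.0611/2)^2 = 50,000 × 1.062033 = $53,101.67.
Effective rate on net proceeds: 53,101.67 / 48,790 − 1 = 0.088372 = 8.837%.

8.837%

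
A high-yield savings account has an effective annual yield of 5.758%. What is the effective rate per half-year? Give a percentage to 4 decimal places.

The per-half-year rate i satisfies (1 + i)^2 = 1 + 0.05758.
i = 1.05758^(1/2) − 1 = 0.0283871 = 2.8387%.

2.8387%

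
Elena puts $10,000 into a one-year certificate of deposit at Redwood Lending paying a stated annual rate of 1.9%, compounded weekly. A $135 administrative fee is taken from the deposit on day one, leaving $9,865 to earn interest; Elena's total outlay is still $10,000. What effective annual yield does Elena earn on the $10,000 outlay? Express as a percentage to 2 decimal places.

Value after one year: 9,865 × (1 + 0.019/52)^52 = 9,865 × 1.019178 = $10,054.19.
Effective yield on the $10,000 outlay: 10,054.19 / 10,000 − 1 = 0.005419 = 0.54%.

0.54%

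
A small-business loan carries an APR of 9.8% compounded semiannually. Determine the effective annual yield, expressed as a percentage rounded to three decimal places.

EAR = (1 + 0.098/2)^2 − 1.
= 1.100401 − 1 = 10.040%.

10.040%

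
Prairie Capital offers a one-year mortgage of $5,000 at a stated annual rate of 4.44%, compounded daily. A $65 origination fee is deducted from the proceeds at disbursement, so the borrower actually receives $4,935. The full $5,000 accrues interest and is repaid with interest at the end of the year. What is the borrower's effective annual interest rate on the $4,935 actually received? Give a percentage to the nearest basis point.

Amount owed after one year: 5,000 × (1 + 0.0444/365)^365 = 5,000 × 1.045398 = $5,226.99.
Effective rate on net proceeds: 5,226.99 / 4,935 − 1 = 0.059167 = 5.92%.

5.92%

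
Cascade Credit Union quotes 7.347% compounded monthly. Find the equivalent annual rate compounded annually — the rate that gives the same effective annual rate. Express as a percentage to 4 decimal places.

EAR = (1 + 0.07347/12)^12 − 1 = 0.075995.
Compounded annually, the equivalent nominal rate is the EAR itself: 7.5995%.

7.5995%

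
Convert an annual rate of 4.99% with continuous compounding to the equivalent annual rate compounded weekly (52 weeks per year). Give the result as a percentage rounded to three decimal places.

4.992%

EAR under continuous compounding: e^0.0499 − 1 = 0.051166.
Solve (1 + r/52)^52 = 1.051166: r/52 = 1.051166^(1/52) − 1 = 0.000960, so r = 0.049924 = 4.992%.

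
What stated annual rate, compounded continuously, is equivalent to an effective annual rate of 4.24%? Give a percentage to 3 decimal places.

4.153%

Continuous: nominal r satisfies e^r − 1 = 0.0424.
r = ln(1 + 0.0424) = ln(1.0424) = 0.041526 = 4.153%.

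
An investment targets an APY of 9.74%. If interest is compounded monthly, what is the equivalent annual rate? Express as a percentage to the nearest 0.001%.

9.330%

(1 + r/12)^12 − 1 = 0.0974, so 1 + r/12 = 1.0974^(1/12).
r/12 = 0.007775, so r = 0.093305 = 9.330%.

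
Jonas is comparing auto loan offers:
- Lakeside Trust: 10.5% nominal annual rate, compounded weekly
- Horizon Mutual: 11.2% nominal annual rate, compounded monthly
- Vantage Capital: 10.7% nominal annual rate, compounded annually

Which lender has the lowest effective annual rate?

Vantage Capital

Lakeside Trust: (1 + 0.105/52)^52 − 1 = 11.059%
Horizon Mutual: (1 + 0.112/12)^12 − 1 = 11.793%
Vantage Capital: compounded annually, EAR = 10.700%
The lowest effective annual rate is Vantage Capital at 10.700%.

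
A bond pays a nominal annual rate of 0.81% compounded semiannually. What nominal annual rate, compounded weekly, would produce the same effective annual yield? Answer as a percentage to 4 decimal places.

0.8084%

EAR = (1 + 0.0081/2)^2 − 1 = 0.008116.
Solve (1 + r/52)^52 = 1.008116: r/52 = 1.008116^(1/52) − 1 = 0.000155, so r = 0.008084 = 0.8084%.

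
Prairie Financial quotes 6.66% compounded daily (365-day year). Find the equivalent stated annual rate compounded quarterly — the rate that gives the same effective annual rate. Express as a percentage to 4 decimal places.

EAR = (1 + 0.0666/365)^365 − 1 = 0.068861.
Solve (1 + r/4)^4 = 1.068861: r/4 = 1.068861^(1/4) − 1 = 0.016788, so r = 0.067151 = 6.7151%.

6.7151%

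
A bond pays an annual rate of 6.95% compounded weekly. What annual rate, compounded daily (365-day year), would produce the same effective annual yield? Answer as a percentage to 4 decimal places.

6.9460%

EAR = (1 + 0.0695/52)^52 − 1 = 0.071922.
Solve (1 + r/365)^365 = 1.071922: r/365 = 1.071922^(1/365) − 1 = 0.000190, so r = 0.069460 = 6.9460%.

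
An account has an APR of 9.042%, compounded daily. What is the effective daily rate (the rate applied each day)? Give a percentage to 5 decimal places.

0.02477%

With a nominal annual rate compounded daily, the periodic rate is the nominal rate divided by 365.
i = 0.09042 / 365 = 0.0002477 = 0.02477%.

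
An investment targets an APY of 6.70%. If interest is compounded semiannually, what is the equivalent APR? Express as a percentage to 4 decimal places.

(1 + r/2)^2 − 1 = 0.0670, so 1 + r/2 = 1.0670^(1/2).
r/2 = 0.032957, so r = 0.065914 = 6.5914%.

6.5914%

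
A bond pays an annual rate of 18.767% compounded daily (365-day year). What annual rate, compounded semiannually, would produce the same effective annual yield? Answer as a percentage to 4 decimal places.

EAR = (1 + 0.18767/365)^365 − 1 = 0.206377.
Solve (1 + r/2)^2 = 1.206377: r/2 = 1.206377^(1/2) − 1 = 0.098352, so r = 0.196704 = 19.6704%.

19.6704%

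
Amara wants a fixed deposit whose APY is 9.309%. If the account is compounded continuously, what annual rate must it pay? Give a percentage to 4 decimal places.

Continuous: nominal r satisfies e^r − 1 = 0.09309.
r = ln(1 + 0.09309) = ln(1.09309) = 0.089009 = 8.9009%.

8.9009%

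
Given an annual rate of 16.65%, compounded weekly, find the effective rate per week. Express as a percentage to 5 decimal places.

0.32019%

With a nominal annual rate compounded weekly, the periodic rate is the nominal rate divided by 52.
i = 0.1665 / 52 = 0.0032019 = 0.32019%.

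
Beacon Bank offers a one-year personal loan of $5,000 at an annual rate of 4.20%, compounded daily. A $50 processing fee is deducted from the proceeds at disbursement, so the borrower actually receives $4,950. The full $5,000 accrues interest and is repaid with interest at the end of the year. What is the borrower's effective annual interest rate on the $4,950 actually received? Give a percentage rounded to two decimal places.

5.34%

Amount owed after one year: 5,000 × (1 + 0.0420/365)^365 = 5,000 × 1.042892 = $5,214.46.
Effective rate on net proceeds: 5,214.46 / 4,950 − 1 = 0.053426 = 5.34%.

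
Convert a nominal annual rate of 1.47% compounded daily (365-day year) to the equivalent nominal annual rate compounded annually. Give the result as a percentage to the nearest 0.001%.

1.481%

EAR = (1 + 0.0147/365)^365 − 1 = 0.014808.
Compounded annually, the equivalent nominal rate is the EAR itself: 1.481%.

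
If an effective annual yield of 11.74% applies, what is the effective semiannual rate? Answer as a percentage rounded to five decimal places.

5.70714%

The per-half-year rate i satisfies (1 + i)^2 = 1 + 0.1174.
i = 1.1174^(1/2) − 1 = 0.0570714 = 5.70714%.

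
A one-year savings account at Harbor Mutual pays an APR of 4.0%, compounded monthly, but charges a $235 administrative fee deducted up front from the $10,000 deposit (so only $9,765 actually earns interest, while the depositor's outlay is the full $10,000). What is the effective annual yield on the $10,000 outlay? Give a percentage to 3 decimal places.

1.628%

Value after one year: 9,765 × (1 + 0.040/12)^12 = 9,765 × 1.040742 = $10,162.84.
Effective yield on the $10,000 outlay: 10,162.84 / 10,000 − 1 = 0.016284 = 1.628%.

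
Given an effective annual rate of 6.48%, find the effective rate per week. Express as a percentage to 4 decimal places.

The per-week rate i satisfies (1 + i)^52 = 1 + 0.0648.
i = 1.0648^(1/52) − 1 = 0.0012082 = 0.1208%.

0.1208%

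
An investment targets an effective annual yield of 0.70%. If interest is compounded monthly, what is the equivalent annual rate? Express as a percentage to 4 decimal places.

(1 + r/12)^12 − 1 = 0.0070, so 1 + r/12 = 1.0070^(1/12).
r/12 = 0.000581, so r = 0.006978 = 0.6978%.

0.6978%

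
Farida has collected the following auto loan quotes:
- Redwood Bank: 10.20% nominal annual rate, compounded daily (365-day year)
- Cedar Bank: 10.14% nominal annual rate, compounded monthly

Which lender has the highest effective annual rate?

Redwood Bank

Redwood Bank: (1 + 0.1020/365)^365 − 1 = 10.737%
Cedar Bank: (1 + 0.1014/12)^12 − 1 = 10.625%
The highest effective annual rate is Redwood Bank at 10.737%.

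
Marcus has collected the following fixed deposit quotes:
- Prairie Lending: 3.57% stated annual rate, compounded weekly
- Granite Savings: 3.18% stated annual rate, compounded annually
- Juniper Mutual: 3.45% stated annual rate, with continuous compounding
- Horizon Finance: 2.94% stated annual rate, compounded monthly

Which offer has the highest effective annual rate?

Prairie Lending: (1 + 0.0357/52)^52 − 1 = 3.633%
Granite Savings: compounded annually, EAR = 3.180%
Juniper Mutual: e^0.0345 − 1 = 3.510%
Horizon Finance: (1 + 0.0294/12)^12 − 1 = 2.980%
The highest effective annual rate is Prairie Lending at 3.633%.

Prairie Lending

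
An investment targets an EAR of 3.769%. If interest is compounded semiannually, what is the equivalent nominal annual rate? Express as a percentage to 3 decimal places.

3.734%

(1 + r/2)^2 − 1 = 0.03769, so 1 + r/2 = 1.03769^(1/2).
r/2 = 0.018671, so r = 0.037341 = 3.734%.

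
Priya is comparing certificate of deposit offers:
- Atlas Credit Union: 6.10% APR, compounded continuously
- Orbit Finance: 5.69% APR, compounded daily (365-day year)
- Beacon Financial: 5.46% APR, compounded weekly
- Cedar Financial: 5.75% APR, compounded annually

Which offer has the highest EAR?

Atlas Credit Union: e^0.0610 − 1 = 6.290%
Orbit Finance: (1 + 0.0569/365)^365 − 1 = 5.855%
Beacon Financial: (1 + 0.0546/52)^52 − 1 = 5.609%
Cedar Financial: compounded annually, EAR = 5.750%
The highest effective annual rate is Atlas Credit Union at 6.290%.

Atlas Credit Union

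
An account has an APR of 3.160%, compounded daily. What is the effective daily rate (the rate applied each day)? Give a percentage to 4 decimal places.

With a nominal annual rate compounded daily, the periodic rate is the nominal rate divided by 365.
i = 0.03160 / 365 = 0.0000866 = 0.0087%.

0.0087%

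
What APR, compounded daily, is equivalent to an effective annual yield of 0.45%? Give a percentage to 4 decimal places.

(1 + r/365)^365 − 1 = 0.0045, so 1 + r/365 = 1.0045^(1/365).
r/365 = 0.000012, so r = 0.004490 = 0.4490%.

0.4490%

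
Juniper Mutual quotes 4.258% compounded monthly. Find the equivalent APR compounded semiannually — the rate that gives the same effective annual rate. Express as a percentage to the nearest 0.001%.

4.296%

EAR = (1 + 0.04258/12)^12 − 1 = 0.043421.
Solve (1 + r/2)^2 = 1.043421: r/2 = 1.043421^(1/2) − 1 = 0.021480, so r = 0.042960 = 4.296%.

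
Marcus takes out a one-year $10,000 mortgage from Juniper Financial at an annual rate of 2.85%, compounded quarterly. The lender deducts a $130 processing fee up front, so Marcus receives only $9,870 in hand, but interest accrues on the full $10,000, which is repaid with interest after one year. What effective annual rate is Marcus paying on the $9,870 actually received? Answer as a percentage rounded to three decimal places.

4.236%

Amount owed after one year: 10,000 × (1 + 0.0285/4)^4 = 10,000 × 1.028806 = $10,288.06.
Effective rate on net proceeds: 10,288.06 / 9,870 − 1 = 0.042357 = 4.236%.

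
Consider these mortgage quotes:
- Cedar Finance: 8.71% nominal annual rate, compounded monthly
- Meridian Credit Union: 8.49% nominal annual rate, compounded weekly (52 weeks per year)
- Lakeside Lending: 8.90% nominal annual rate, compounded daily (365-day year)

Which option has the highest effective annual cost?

Lakeside Lending

Cedar Finance: (1 + 0.0871/12)^12 − 1 = 9.066%
Meridian Credit Union: (1 + 0.0849/52)^52 − 1 = 8.853%
Lakeside Lending: (1 + 0.0890/365)^365 − 1 = 9.307%
The highest effective annual rate is Lakeside Lending at 9.307%.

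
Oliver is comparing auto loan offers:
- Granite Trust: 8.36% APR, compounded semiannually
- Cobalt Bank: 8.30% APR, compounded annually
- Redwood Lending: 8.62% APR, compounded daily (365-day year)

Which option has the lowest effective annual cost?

Granite Trust: (1 + 0.0836/2)^2 − 1 = 8.535%
Cobalt Bank: compounded annually, EAR = 8.300%
Redwood Lending: (1 + 0.0862/365)^365 − 1 = 9.001%
The lowest effective annual rate is Cobalt Bank at 8.300%.

Cobalt Bank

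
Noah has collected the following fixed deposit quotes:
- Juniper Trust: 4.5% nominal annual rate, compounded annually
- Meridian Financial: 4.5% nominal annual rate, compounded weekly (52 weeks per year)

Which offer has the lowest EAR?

Juniper Trust

Juniper Trust: compounded annually, EAR = 4.500%
Meridian Financial: (1 + 0.045/52)^52 − 1 = 4.601%
The lowest effective annual rate is Juniper Trust at 4.500%.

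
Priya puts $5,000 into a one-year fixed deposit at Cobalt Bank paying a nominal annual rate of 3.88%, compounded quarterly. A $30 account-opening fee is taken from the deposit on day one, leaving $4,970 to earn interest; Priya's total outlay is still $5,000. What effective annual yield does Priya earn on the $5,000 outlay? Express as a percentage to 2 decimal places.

3.31%

Value after one year: 4,970 × (1 + 0.0388/4)^4 = 4,970 × 1.039368 = $5,165.66.
Effective yield on the $5,000 outlay: 5,165.66 / 5,000 − 1 = 0.033132 = 3.31%.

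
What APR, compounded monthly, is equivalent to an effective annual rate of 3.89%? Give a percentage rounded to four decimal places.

3.8223%

(1 + r/12)^12 − 1 = 0.0389, so 1 + r/12 = 1.0389^(1/12).
r/12 = 0.003185, so r = 0.038223 = 3.8223%.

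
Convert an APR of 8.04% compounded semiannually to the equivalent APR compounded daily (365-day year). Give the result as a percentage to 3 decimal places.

EAR = (1 + 0.0804/2)^2 − 1 = 0.082016.
Solve (1 + r/365)^365 = 1.082016: r/365 = 1.082016^(1/365) − 1 = 0.000216, so r = 0.078835 = 7.883%.

7.883%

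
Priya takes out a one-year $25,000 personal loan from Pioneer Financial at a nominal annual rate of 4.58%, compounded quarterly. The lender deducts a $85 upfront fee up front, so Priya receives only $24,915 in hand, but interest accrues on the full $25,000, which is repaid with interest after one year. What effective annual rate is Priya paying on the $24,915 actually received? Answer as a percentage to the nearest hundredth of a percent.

Amount owed after one year: 25,000 × (1 + 0.0458/4)^4 = 25,000 × 1.046593 = $26,164.82.
Effective rate on net proceeds: 26,164.82 / 24,915 − 1 = 0.050163 = 5.02%.

5.02%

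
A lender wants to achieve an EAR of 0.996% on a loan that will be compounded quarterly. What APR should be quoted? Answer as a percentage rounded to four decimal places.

0.9923%

(1 + r/4)^4 − 1 = 0.00996, so 1 + r/4 = 1.00996^(1/4).
r/4 = 0.002481, so r = 0.009923 = 0.9923%.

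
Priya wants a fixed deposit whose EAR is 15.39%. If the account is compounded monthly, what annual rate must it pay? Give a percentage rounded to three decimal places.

14.400%

(1 + r/12)^12 − 1 = 0.1539, so 1 + r/12 = 1.1539^(1/12).
r/12 = 0.012000, so r = 0.144005 = 14.400%.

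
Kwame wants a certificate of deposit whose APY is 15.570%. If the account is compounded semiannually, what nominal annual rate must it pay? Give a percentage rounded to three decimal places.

15.007%

(1 + r/2)^2 − 1 = 0.15570, so 1 + r/2 = 1.15570^(1/2).
r/2 = 0.075035, so r = 0.150070 = 15.007%.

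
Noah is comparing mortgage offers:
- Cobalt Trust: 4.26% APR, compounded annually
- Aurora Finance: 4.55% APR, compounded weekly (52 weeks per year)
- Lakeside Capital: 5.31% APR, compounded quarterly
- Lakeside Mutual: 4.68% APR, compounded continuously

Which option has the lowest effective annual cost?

Cobalt Trust

Cobalt Trust: compounded annually, EAR = 4.260%
Aurora Finance: (1 + 0.0455/52)^52 − 1 = 4.653%
Lakeside Capital: (1 + 0.0531/4)^4 − 1 = 5.417%
Lakeside Mutual: e^0.0468 − 1 = 4.791%
The lowest effective annual rate is Cobalt Trust at 4.260%.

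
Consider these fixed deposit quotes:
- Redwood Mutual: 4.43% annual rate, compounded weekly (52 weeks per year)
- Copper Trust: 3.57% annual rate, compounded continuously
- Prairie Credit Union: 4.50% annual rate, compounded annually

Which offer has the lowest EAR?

Redwood Mutual: (1 + 0.0443/52)^52 − 1 = 4.528%
Copper Trust: e^0.0357 − 1 = 3.634%
Prairie Credit Union: compounded annually, EAR = 4.500%
The lowest effective annual rate is Copper Trust at 3.634%.

Copper Trust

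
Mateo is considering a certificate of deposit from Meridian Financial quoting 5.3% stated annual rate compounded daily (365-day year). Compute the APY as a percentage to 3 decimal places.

EAR = (1 + 0.053/365)^365 − 1.
= (1 + 0.000145)^365 − 1 = 1.054426 − 1 = 5.443%.

5.443%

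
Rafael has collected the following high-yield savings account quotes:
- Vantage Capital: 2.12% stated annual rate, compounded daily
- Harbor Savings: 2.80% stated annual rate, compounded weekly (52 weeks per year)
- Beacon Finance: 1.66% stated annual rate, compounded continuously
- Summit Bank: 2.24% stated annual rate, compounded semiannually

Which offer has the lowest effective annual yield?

Beacon Finance

Vantage Capital: (1 + 0.0212/365)^365 − 1 = 2.143%
Harbor Savings: (1 + 0.0280/52)^52 − 1 = 2.839%
Beacon Finance: e^0.0166 − 1 = 1.674%
Summit Bank: (1 + 0.0224/2)^2 − 1 = 2.253%
The lowest effective annual rate is Beacon Finance at 1.674%.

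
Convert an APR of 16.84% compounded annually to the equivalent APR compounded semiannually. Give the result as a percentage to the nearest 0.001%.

Compounded annually, EAR = nominal = 0.168400.
Solve (1 + r/2)^2 = 1.168400: r/2 = 1.168400^(1/2) − 1 = 0.080926, so r = 0.161851 = 16.185%.

16.185%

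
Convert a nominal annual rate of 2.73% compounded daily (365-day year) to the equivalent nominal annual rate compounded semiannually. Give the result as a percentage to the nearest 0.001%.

EAR = (1 + 0.0273/365)^365 − 1 = 0.027675.
Solve (1 + r/2)^2 = 1.027675: r/2 = 1.027675^(1/2) − 1 = 0.013743, so r = 0.027486 = 2.749%.

2.749%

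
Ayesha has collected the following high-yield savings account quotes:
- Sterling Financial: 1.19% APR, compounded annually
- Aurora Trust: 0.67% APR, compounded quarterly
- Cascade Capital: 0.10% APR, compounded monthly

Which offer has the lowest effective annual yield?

Cascade Capital

Sterling Financial: compounded annually, EAR = 1.190%
Aurora Trust: (1 + 0.0067/4)^4 − 1 = 0.672%
Cascade Capital: (1 + 0.0010/12)^12 − 1 = 0.100%
The lowest effective annual rate is Cascade Capital at 0.100%.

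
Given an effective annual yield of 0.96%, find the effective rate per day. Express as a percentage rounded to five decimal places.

The per-day rate i satisfies (1 + i)^365 = 1 + 0.0096.
i = 1.0096^(1/365) − 1 = 0.0000262 = 0.00262%.

0.00262%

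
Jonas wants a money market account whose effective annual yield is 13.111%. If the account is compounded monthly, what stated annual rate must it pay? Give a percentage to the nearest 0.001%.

12.383%

(1 + r/12)^12 − 1 = 0.13111, so 1 + r/12 = 1.13111^(1/12).
r/12 = 0.010320, so r = 0.123834 = 12.383%.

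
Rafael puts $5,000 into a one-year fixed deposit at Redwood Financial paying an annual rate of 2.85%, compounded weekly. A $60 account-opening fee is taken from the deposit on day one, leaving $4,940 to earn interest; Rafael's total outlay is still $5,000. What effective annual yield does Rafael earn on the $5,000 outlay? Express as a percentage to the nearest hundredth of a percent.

1.66%

Value after one year: 4,940 × (1 + 0.0285/52)^52 = 4,940 × 1.028902 = $5,082.78.
Effective yield on the $5,000 outlay: 5,082.78 / 5,000 − 1 = 0.016555 = 1.66%.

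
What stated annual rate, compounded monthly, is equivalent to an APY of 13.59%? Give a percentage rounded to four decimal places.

12.8104%

(1 + r/12)^12 − 1 = 0.1359, so 1 + r/12 = 1.1359^(1/12).
r/12 = 0.010675, so r = 0.128104 = 12.8104%.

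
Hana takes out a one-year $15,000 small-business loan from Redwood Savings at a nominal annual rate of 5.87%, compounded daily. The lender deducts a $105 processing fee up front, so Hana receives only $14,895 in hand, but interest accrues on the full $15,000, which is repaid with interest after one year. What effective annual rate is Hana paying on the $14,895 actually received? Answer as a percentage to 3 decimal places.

Amount owed after one year: 15,000 × (1 + 0.0587/365)^365 = 15,000 × 1.060452 = $15,906.78.
Effective rate on net proceeds: 15,906.78 / 14,895 − 1 = 0.067928 = 6.793%.

6.793%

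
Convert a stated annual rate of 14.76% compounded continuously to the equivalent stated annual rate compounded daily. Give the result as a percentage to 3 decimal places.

14.763%

EAR under continuous compounding: e^0.1476 − 1 = 0.159049.
Solve (1 + r/365)^365 = 1.159049: r/365 = 1.159049^(1/365) − 1 = 0.000404, so r = 0.147630 = 14.763%.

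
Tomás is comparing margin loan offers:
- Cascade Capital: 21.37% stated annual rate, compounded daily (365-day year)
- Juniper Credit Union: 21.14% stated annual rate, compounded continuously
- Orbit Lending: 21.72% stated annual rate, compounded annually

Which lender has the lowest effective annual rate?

Cascade Capital: (1 + 0.2137/365)^365 − 1 = 23.817%
Juniper Credit Union: e^0.2114 − 1 = 23.541%
Orbit Lending: compounded annually, EAR = 21.720%
The lowest effective annual rate is Orbit Lending at 21.720%.

Orbit Lending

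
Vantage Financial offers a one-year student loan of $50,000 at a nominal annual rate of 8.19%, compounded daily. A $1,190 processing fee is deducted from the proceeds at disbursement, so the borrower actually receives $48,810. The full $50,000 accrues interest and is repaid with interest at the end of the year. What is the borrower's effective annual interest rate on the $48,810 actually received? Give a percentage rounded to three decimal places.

Amount owed after one year: 50,000 × (1 + 0.0819/365)^365 = 50,000 × 1.085337 = $54,266.86.
Effective rate on net proceeds: 54,266.86 / 48,810 − 1 = 0.111798 = 11.180%.

11.180%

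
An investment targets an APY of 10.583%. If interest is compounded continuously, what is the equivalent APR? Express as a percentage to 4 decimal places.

10.0596%

Continuous: nominal r satisfies e^r − 1 = 0.10583.
r = ln(1 + 0.10583) = ln(1.10583) = 0.100596 = 10.0596%.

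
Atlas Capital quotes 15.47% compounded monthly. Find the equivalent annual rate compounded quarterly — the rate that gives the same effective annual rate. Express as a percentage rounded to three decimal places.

15.670%

EAR = (1 + 0.1547/12)^12 − 1 = 0.166154.
Solve (1 + r/4)^4 = 1.166154: r/4 = 1.166154^(1/4) − 1 = 0.039176, so r = 0.156703 = 15.670%.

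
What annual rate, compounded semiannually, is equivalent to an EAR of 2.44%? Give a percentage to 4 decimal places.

2.4253%

(1 + r/2)^2 − 1 = 0.0244, so 1 + r/2 = 1.0244^(1/2).
r/2 = 0.012126, so r = 0.024253 = 2.4253%.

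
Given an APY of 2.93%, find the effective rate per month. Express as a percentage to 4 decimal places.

The per-month rate i satisfies (1 + i)^12 = 1 + 0.0293.
i = 1.0293^(1/12) − 1 = 0.0024095 = 0.2409%.

0.2409%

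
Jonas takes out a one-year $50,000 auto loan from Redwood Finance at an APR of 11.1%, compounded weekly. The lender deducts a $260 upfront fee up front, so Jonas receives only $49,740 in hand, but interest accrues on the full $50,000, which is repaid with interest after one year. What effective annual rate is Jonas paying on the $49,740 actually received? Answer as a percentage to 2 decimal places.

Amount owed after one year: 50,000 × (1 + 0.111/52)^52 = 50,000 × 1.117263 = $55,863.14.
Effective rate on net proceeds: 55,863.14 / 49,740 − 1 = 0.123103 = 12.31%.

12.31%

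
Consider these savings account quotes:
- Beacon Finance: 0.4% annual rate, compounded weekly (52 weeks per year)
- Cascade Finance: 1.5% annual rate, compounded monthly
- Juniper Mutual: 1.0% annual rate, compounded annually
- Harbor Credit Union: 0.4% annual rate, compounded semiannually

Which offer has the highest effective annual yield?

Beacon Finance: (1 + 0.004/52)^52 − 1 = 0.401%
Cascade Finance: (1 + 0.015/12)^12 − 1 = 1.510%
Juniper Mutual: compounded annually, EAR = 1.000%
Harbor Credit Union: (1 + 0.004/2)^2 − 1 = 0.400%
The highest effective annual rate is Cascade Finance at 1.510%.

Cascade Finance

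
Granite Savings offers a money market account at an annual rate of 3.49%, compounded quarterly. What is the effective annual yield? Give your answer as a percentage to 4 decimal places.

EAR = (1 + 0.0349/4)^4 − 1.
= (1 + 0.008725)^4 − 1 = 1.035359 − 1 = 3.5359%.

3.5359%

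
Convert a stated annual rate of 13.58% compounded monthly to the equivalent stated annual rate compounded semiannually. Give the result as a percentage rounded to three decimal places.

13.970%

EAR = (1 + 0.1358/12)^12 − 1 = 0.144580.
Solve (1 + r/2)^2 = 1.144580: r/2 = 1.144580^(1/2) − 1 = 0.069850, so r = 0.139700 = 13.970%.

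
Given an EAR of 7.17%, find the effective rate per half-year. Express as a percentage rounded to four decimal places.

The per-half-year rate i satisfies (1 + i)^2 = 1 + 0.0717.
i = 1.0717^(1/2) − 1 = 0.0352294 = 3.5229%.

3.5229%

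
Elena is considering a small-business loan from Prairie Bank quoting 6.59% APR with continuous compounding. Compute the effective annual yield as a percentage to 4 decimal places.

6.8120%

With continuous compounding, EAR = e^0.0659 − 1.
e^0.0659 = 1.068120, so EAR = 0.068120 = 6.8120%.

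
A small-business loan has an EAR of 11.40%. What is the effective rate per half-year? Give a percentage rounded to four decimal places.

5.5462%

The per-half-year rate i satisfies (1 + i)^2 = 1 + 0.1140.
i = 1.1140^(1/2) − 1 = 0.0554620 = 5.5462%.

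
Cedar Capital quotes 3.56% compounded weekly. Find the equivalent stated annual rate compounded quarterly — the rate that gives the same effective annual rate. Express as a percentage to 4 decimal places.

EAR = (1 + 0.0356/52)^52 − 1 = 0.036229.
Solve (1 + r/4)^4 = 1.036229: r/4 = 1.036229^(1/4) − 1 = 0.008937, so r = 0.035747 = 3.5747%.

3.5747%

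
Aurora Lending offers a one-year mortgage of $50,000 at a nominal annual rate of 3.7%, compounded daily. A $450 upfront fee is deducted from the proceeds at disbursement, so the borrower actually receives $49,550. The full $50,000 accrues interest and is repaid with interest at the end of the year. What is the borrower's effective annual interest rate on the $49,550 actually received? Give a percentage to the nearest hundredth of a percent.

Amount owed after one year: 50,000 × (1 + 0.037/365)^365 = 50,000 × 1.037691 = $51,884.55.
Effective rate on net proceeds: 51,884.55 / 49,550 − 1 = 0.047115 = 4.71%.

4.71%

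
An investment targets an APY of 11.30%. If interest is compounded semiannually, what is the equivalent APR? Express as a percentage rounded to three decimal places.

(1 + r/2)^2 − 1 = 0.1130, so 1 + r/2 = 1.1130^(1/2).
r/2 = 0.054988, so r = 0.109976 = 10.998%.

10.998%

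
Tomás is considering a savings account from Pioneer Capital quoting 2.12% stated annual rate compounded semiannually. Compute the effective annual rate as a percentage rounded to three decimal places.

EAR = (1 + 0.0212/2)^2 − 1.
= 1.021312 − 1 = 2.131%.

2.131%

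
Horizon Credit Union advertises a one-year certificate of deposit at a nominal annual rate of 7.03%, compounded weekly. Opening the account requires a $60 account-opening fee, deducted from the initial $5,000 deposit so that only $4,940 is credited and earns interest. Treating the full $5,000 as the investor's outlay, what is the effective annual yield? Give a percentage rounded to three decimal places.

5.991%

Value after one year: 4,940 × (1 + 0.0703/52)^52 = 4,940 × 1.072779 = $5,299.53.
Effective yield on the $5,000 outlay: 5,299.53 / 5,000 − 1 = 0.059906 = 5.991%.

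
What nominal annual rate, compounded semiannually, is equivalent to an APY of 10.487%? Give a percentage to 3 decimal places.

10.226%

(1 + r/2)^2 − 1 = 0.10487, so 1 + r/2 = 1.10487^(1/2).
r/2 = 0.051128, so r = 0.102256 = 10.226%.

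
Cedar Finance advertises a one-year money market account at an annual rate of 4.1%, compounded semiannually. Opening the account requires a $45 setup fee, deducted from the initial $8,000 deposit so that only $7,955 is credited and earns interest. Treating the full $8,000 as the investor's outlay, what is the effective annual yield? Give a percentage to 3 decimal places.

Value after one year: 7,955 × (1 + 0.041/2)^2 = 7,955 × 1.041420 = $8,284.50.
Effective yield on the $8,000 outlay: 8,284.50 / 8,000 − 1 = 0.035562 = 3.556%.

3.556%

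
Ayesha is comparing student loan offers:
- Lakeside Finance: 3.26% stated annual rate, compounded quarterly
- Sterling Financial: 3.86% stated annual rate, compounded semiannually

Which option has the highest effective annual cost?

Sterling Financial

Lakeside Finance: (1 + 0.0326/4)^4 − 1 = 3.300%
Sterling Financial: (1 + 0.0386/2)^2 − 1 = 3.897%
The highest effective annual rate is Sterling Financial at 3.897%.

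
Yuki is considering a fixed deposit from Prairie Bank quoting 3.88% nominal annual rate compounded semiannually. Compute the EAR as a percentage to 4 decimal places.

3.9176%

EAR = (1 + 0.0388/2)^2 − 1.
= (1 + 0.019400)^2 − 1 = 1.039176 − 1 = 3.9176%.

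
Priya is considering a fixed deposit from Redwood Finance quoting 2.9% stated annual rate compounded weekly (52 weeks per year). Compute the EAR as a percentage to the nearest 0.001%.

2.942%

EAR = (1 + 0.029/52)^52 − 1.
= (1 + 0.000558)^52 − 1 = 1.029416 − 1 = 2.942%.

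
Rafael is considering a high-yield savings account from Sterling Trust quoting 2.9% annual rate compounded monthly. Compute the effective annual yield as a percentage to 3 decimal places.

EAR = (1 + 0.029/12)^12 − 1.
= (1 + 0.002417)^12 − 1 = 1.029389 − 1 = 2.939%.

2.939%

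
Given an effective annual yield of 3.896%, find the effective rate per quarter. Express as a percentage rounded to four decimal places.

0.9601%

The per-quarter rate i satisfies (1 + i)^4 = 1 + 0.03896.
i = 1.03896^(1/4) − 1 = 0.0096008 = 0.9601%.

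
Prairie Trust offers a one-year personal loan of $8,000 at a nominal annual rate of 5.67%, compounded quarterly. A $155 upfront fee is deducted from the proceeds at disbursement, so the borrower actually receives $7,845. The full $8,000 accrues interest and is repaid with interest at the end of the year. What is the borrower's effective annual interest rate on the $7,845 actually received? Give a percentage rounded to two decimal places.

Amount owed after one year: 8,000 × (1 + 0.0567/4)^4 = 8,000 × 1.057917 = $8,463.34.
Effective rate on net proceeds: 8,463.34 / 7,845 − 1 = 0.078819 = 7.88%.

7.88%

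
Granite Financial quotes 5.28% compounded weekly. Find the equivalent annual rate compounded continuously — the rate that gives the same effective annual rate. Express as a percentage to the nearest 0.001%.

5.277%

EAR = (1 + 0.0528/52)^52 − 1 = 0.054191.
Equivalent continuous rate: r = ln(1 + 0.054191) = 0.052773 = 5.277%.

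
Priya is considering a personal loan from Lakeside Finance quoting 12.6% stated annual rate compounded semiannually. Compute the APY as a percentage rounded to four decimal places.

12.9969%

EAR = (1 + 0.126/2)^2 − 1.
= 1.129969 − 1 = 12.9969%.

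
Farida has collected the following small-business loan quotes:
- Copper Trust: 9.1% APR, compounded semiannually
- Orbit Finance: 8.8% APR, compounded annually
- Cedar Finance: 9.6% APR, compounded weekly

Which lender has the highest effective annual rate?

Cedar Finance

Copper Trust: (1 + 0.091/2)^2 − 1 = 9.307%
Orbit Finance: compounded annually, EAR = 8.800%
Cedar Finance: (1 + 0.096/52)^52 − 1 = 10.066%
The highest effective annual rate is Cedar Finance at 10.066%.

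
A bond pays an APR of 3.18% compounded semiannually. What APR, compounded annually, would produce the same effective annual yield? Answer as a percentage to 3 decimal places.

EAR = (1 + 0.0318/2)^2 − 1 = 0.032053.
Compounded annually, the equivalent nominal rate is the EAR itself: 3.205%.

3.205%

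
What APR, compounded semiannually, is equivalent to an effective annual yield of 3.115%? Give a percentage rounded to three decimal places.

(1 + r/2)^2 − 1 = 0.03115, so 1 + r/2 = 1.03115^(1/2).
r/2 = 0.015456, so r = 0.030911 = 3.091%.

3.091%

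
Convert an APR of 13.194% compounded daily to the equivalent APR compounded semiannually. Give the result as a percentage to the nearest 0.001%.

13.636%

EAR = (1 + 0.13194/365)^365 − 1 = 0.141013.
Solve (1 + r/2)^2 = 1.141013: r/2 = 1.141013^(1/2) − 1 = 0.068182, so r = 0.136364 = 13.636%.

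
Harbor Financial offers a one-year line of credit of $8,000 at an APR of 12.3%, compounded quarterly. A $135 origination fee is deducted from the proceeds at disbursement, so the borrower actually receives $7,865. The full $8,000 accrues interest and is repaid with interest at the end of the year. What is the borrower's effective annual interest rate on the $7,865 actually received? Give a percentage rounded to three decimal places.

Amount owed after one year: 8,000 × (1 + 0.123/4)^4 = 8,000 × 1.128791 = $9,030.32.
Effective rate on net proceeds: 9,030.32 / 7,865 − 1 = 0.148166 = 14.817%.

14.817%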